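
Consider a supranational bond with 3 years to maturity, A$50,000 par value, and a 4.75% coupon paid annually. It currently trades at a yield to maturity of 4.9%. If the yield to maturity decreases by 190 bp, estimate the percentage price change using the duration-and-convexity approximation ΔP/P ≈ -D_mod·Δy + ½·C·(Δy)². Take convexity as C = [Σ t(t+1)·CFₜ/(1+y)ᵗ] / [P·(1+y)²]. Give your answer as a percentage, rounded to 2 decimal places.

+5.38%

With y = 0.049:
  t   CF        PV=CF/(1+0.049)^t    t·PV        t(t+1)·PV
  1     2,375.00     2,264.0610     2,264.0610       4,528.1220
  2     2,375.00     2,158.3041     4,316.6082      12,949.8247
  3    52,375.00    45,373.0080   136,119.0239     544,476.0956
  Σ                 49,795.3731   142,699.6931     561,954.0422
P = 49,795.3731; D_Mac = 2.86572 yrs; D_mod = 2.73186 yrs; C = 10.25559.
Duration effect: -2.73186 × (-0.019) = +0.051905
Convexity effect: 0.5 × 10.25559 × (-0.019)² = +0.0018511
ΔP/P ≈ +0.051905 + 0.0018511 = +0.053756 = +5.3756%.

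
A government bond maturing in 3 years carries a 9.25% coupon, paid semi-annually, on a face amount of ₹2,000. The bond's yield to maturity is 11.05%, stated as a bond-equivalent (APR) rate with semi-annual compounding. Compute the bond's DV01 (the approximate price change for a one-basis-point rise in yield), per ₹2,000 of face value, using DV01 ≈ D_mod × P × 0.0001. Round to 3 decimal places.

Periodic yield y = 0.05525.
  t   CF        PV=CF/(1+0.05525)^t    t·PV
  1        92.50        87.6570        87.6570
  2        92.50        83.0675       166.1350
  3        92.50        78.7183       236.1549
  4        92.50        74.5968       298.3873
  5        92.50        70.6911       353.4557
  6     2,092.50     1,515.4210     9,092.5260
  Σ                  1,910.1517    10,234.3157
P = 1,910.1517; D_Mac = 5.35786 half-year periods = 2.67893 yrs; D_mod = 2.53867 yrs.
DV01 ≈ 2.53867 × 1,910.1517 × 0.0001 = 0.484924.

₹0.485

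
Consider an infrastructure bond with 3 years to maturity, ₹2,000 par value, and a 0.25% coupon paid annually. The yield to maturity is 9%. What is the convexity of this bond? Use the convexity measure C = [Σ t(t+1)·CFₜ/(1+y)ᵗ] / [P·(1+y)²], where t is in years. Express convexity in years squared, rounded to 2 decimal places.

With y = 0.09:
  t   CF        PV=CF/(1+0.09)^t    t·PV        t(t+1)·PV
  1         5.00         4.5872         4.5872           9.1743
  2         5.00         4.2084         8.4168          25.2504
  3     2,005.00     1,548.2279     4,644.6836      18,578.7345
  Σ                  1,557.0234     4,657.6876      18,613.1592
P = 1,557.0234.
Convexity = Σ t(t+1)·PV / [P·(1+y)²] = 18,613.1592 / (1,557.0234 × 1.188100) = 10.06171.

10.06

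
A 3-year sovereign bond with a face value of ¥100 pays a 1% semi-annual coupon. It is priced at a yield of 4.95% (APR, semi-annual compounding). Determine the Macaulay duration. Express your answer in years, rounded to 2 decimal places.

Periodic yield y = 0.02475. Discount each cash flow and weight by its period:
  t   CF        PV=CF/(1+0.02475)^t    t·PV
  1         0.50         0.4879         0.4879
  2         0.50         0.4761         0.9523
  3         0.50         0.4646         1.3939
  4         0.50         0.4534         1.8137
  5         0.50         0.4425         2.2123
  6       100.50        86.7878       520.7266
  Σ                     89.1124       527.5867
Price P = Σ PV = 89.1124.
Macaulay duration = Σ(t·PV) / P = 527.5867 / 89.1124 = 5.92047 half-year periods.
In years: 5.92047 / 2 = 2.96023 years.

2.96 years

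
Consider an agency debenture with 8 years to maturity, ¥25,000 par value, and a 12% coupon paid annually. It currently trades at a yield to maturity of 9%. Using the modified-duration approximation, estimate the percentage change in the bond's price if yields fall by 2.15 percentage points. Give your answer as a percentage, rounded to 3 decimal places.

Periodic yield y = 0.09. Modified duration first:
  t   CF        PV=CF/(1+0.09)^t    t·PV
  1     3,000.00     2,752.2936     2,752.2936
  2     3,000.00     2,525.0400     5,050.0800
  3     3,000.00     2,316.5504     6,949.6513
  4     3,000.00     2,125.2756     8,501.1025
  5     3,000.00     1,949.7942     9,748.9708
  6     3,000.00     1,788.8020    10,732.8119
  7     3,000.00     1,641.1027    11,487.7191
  8    28,000.00    14,052.2558   112,418.0466
  Σ                 29,151.1143   167,640.6759
P = 29,151.1143; D_Mac = 5.75075 yrs; D_mod = 5.75075/(1+0.09) = 5.27591 yrs.
ΔP/P ≈ -D_mod · Δy = -5.27591 × (-0.0215) = +0.113432 = +11.3432%.

+11.343%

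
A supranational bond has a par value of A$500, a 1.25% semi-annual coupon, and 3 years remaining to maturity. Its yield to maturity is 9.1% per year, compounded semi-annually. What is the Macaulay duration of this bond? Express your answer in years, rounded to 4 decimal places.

2.9470 years

Periodic yield y = 0.0455. Discount each cash flow and weight by its period:
  t   CF        PV=CF/(1+0.0455)^t    t·PV
  1        3.125         2.9890         2.9890
  2        3.125         2.8589         5.7178
  3        3.125         2.7345         8.2035
  4        3.125         2.6155        10.4620
  5        3.125         2.5017        12.5083
  6      503.125       385.2403     2,311.4416
  Σ                    398.9399     2,351.3223
Price P = Σ PV = 398.9399.
Macaulay duration = Σ(t·PV) / P = 2,351.3223 / 398.9399 = 5.89393 half-year periods.
In years: 5.89393 / 2 = 2.94696 years.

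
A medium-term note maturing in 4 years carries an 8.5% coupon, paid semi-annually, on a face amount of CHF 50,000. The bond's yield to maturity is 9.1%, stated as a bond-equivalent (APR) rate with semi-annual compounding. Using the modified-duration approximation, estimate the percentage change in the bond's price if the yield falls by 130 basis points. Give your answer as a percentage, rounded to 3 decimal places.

Periodic yield y = 0.0455. Modified duration first:
  t   CF        PV=CF/(1+0.0455)^t    t·PV
  1     2,125.00     2,032.5203     2,032.5203
  2     2,125.00     1,944.0654     3,888.1307
  3     2,125.00     1,859.4599     5,578.3798
  4     2,125.00     1,778.5365     7,114.1461
  5     2,125.00     1,701.1349     8,505.6744
  6     2,125.00     1,627.1017     9,762.6105
  7     2,125.00     1,556.2905    10,894.0337
  8    52,125.00    36,513.5258   292,108.2062
  Σ                 49,012.6350   339,883.7016
P = 49,012.6350; D_Mac = 6.93461 half-year periods = 3.46731 yrs; D_mod = 3.46731/(1+0.0455) = 3.31641 yrs.
ΔP/P ≈ -D_mod · Δy = -3.31641 × (-0.013) = +0.043113 = +4.3113%.

+4.311%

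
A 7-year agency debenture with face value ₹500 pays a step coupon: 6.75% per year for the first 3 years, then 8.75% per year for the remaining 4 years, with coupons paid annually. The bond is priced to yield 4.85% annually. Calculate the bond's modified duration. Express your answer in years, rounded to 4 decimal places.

Periodic yield y = 0.0485. First find Macaulay duration:
  t   CF        PV=CF/(1+0.0485)^t    t·PV
  1        33.75        32.1888        32.1888
  2        33.75        30.6999        61.3998
  3        33.75        29.2798        87.8395
  4        43.75        36.1996       144.7986
  5        43.75        34.5252       172.6259
  6        43.75        32.9282       197.5690
  7       543.75       390.3195     2,732.2364
  Σ                    586.1410     3,428.6579
P = 586.1410; Macaulay duration = 3,428.6579 / 586.1410 = 5.84954 years.
Modified duration = D_Mac / (1 + y) = 5.84954 / 1.0485 = 5.57896 years.

5.5790 years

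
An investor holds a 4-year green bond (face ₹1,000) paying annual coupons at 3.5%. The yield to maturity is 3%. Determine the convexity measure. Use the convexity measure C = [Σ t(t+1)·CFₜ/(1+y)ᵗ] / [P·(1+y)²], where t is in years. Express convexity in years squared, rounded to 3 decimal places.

17.621

With y = 0.03:
  t   CF        PV=CF/(1+0.03)^t    t·PV        t(t+1)·PV
  1        35.00        33.9806        33.9806          67.9612
  2        35.00        32.9909        65.9817         197.9451
  3        35.00        32.0300        96.0899         384.3595
  4     1,035.00       919.5841     3,678.3364      18,391.6819
  Σ                  1,018.5855     3,874.3885      19,041.9477
P = 1,018.5855.
Convexity = Σ t(t+1)·PV / [P·(1+y)²] = 19,041.9477 / (1,018.5855 × 1.060900) = 17.62136.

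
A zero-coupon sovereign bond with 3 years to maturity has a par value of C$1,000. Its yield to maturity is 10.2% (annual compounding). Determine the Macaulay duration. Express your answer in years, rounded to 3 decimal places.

3.000 years

A zero-coupon bond has a single cash flow at maturity, so its Macaulay duration equals its maturity: 3 years.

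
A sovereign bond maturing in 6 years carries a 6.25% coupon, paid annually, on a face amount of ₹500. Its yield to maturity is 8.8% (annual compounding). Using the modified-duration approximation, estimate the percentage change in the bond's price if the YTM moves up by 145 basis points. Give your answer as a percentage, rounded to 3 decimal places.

Periodic yield y = 0.088. Modified duration first:
  t   CF        PV=CF/(1+0.088)^t    t·PV
  1        31.25        28.7224        28.7224
  2        31.25        26.3993        52.7986
  3        31.25        24.2641        72.7922
  4        31.25        22.3015        89.2061
  5        31.25        20.4977       102.4886
  6       531.25       320.2769     1,921.6612
  Σ                    442.4619     2,267.6690
P = 442.4619; D_Mac = 5.12512 yrs; D_mod = 5.12512/(1+0.088) = 4.71059 yrs.
ΔP/P ≈ -D_mod · Δy = -4.71059 × (+0.0145) = -0.068303 = -6.8303%.

-6.830%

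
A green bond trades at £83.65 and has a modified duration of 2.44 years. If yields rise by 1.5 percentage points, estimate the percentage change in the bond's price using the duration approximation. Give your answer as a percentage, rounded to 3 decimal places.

Duration approximation: ΔP/P ≈ -D_mod · Δy = -2.44 × (+0.015) = -0.036600.
As a percentage: -3.6600%.

-3.660%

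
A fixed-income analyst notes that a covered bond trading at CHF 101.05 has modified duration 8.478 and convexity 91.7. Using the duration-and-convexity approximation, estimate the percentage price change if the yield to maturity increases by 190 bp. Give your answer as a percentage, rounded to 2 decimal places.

Duration effect: -D_mod·Δy = -8.478 × (+0.019) = -0.161082
Convexity effect: ½·C·(Δy)² = 0.5 × 91.7 × (0.019)² = +0.01655185
ΔP/P ≈ -0.161082 + 0.01655185 = -0.14453015
= -14.453015%.

-14.45%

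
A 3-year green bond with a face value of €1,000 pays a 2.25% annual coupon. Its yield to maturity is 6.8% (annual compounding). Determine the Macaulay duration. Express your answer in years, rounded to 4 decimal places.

Periodic yield y = 0.068. Discount each cash flow and weight by its year:
  t   CF        PV=CF/(1+0.068)^t    t·PV
  1        22.50        21.0674        21.0674
  2        22.50        19.7260        39.4521
  3     1,022.50       839.3625     2,518.0875
  Σ                    880.1560     2,578.6070
Price P = Σ PV = 880.1560.
Macaulay duration = Σ(t·PV) / P = 2,578.6070 / 880.1560 = 2.92972 years.

2.9297 years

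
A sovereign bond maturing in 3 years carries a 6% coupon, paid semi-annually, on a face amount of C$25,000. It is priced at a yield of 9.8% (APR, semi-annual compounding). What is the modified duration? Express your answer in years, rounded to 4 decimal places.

2.6471 years

Periodic yield y = 0.049. First find Macaulay duration:
  t   CF        PV=CF/(1+0.049)^t    t·PV
  1       750.00       714.9666       714.9666
  2       750.00       681.5697     1,363.1394
  3       750.00       649.7328     1,949.1984
  4       750.00       619.3830     2,477.5322
  5       750.00       590.4509     2,952.2547
  6    25,750.00    19,325.2137   115,951.2820
  Σ                 22,581.3168   125,408.3734
P = 22,581.3168; Macaulay duration = 125,408.3734 / 22,581.3168 = 5.55363 half-year periods = 2.77682 years.
Modified duration = D_Mac / (1 + y) = 2.77682 / 1.049 = 2.64711 years.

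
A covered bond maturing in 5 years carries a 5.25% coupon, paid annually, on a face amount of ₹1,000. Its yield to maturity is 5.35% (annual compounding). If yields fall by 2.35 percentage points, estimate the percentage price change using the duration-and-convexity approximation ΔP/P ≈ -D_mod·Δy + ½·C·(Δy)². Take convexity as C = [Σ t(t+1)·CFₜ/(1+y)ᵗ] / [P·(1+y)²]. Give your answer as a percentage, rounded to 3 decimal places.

With y = 0.0535:
  t   CF        PV=CF/(1+0.0535)^t    t·PV        t(t+1)·PV
  1        52.50        49.8339        49.8339          99.6678
  2        52.50        47.3032        94.6063         283.8190
  3        52.50        44.9010       134.7029         538.8116
  4        52.50        42.6208       170.4830         852.4151
  5     1,052.50       811.0533     4,055.2666      24,331.5995
  Σ                    995.7121     4,504.8927      26,106.3130
P = 995.7121; D_Mac = 4.52429 yrs; D_mod = 4.29453 yrs; C = 23.62341.
Duration effect: -4.29453 × (-0.0235) = +0.100922
Convexity effect: 0.5 × 23.62341 × (-0.0235)² = +0.0065230
ΔP/P ≈ +0.100922 + 0.0065230 = +0.107445 = +10.7445%.

+10.744%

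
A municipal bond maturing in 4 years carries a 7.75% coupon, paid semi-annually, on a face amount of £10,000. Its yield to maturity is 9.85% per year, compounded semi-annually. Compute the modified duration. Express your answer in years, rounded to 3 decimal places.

3.330 years

Periodic yield y = 0.04925. First find Macaulay duration:
  t   CF        PV=CF/(1+0.04925)^t    t·PV
  1       387.50       369.3114       369.3114
  2       387.50       351.9766       703.9531
  3       387.50       335.4554     1,006.3662
  4       387.50       319.7097     1,278.8387
  5       387.50       304.7031     1,523.5153
  6       387.50       290.4008     1,742.4049
  7       387.50       276.7699     1,937.3893
  8    10,387.50     7,070.9736    56,567.7885
  Σ                  9,319.3004    65,129.5675
P = 9,319.3004; Macaulay duration = 65,129.5675 / 9,319.3004 = 6.98868 half-year periods = 3.49434 years.
Modified duration = D_Mac / (1 + y) = 3.49434 / 1.04925 = 3.33032 years.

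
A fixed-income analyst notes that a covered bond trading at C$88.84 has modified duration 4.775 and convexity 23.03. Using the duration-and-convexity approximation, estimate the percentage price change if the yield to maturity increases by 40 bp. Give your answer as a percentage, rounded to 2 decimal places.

Duration effect: -D_mod·Δy = -4.775 × (+0.004) = -0.019100
Convexity effect: ½·C·(Δy)² = 0.5 × 23.03 × (0.004)² = +0.00018424
ΔP/P ≈ -0.019100 + 0.00018424 = -0.01891576
= -1.891576%.

-1.89%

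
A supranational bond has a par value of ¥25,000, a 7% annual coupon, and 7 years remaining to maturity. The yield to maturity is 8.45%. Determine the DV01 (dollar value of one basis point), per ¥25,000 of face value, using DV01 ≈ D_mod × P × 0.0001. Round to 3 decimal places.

Periodic yield y = 0.0845.
  t   CF        PV=CF/(1+0.0845)^t    t·PV
  1     1,750.00     1,613.6468     1,613.6468
  2     1,750.00     1,487.9178     2,975.8356
  3     1,750.00     1,371.9851     4,115.9552
  4     1,750.00     1,265.0853     5,060.3414
  5     1,750.00     1,166.5148     5,832.5742
  6     1,750.00     1,075.6246     6,453.7474
  7    26,750.00    15,160.6175   106,124.3228
  Σ                 23,141.3920   132,176.4233
P = 23,141.3920; D_Mac = 5.71169 yrs; D_mod = 5.26666 yrs.
DV01 ≈ 5.26666 × 23,141.3920 × 0.0001 = 12.187775.

¥12.188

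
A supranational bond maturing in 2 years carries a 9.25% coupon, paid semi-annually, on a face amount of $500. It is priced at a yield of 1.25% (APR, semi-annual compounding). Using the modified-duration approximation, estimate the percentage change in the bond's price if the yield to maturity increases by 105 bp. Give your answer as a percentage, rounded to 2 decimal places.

Periodic yield y = 0.00625. Modified duration first:
  t   CF        PV=CF/(1+0.00625)^t    t·PV
  1       23.125        22.9814        22.9814
  2       23.125        22.8386        45.6773
  3       23.125        22.6968        68.0903
  4      523.125       510.2487     2,040.9948
  Σ                    578.7655     2,177.7437
P = 578.7655; D_Mac = 3.76274 half-year periods = 1.88137 yrs; D_mod = 1.88137/(1+0.00625) = 1.86968 yrs.
ΔP/P ≈ -D_mod · Δy = -1.86968 × (+0.0105) = -0.019632 = -1.9632%.

-1.96%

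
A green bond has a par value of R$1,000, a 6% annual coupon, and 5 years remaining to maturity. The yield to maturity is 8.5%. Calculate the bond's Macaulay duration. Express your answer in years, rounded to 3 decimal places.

4.433 years

Periodic yield y = 0.085. Discount each cash flow and weight by its year:
  t   CF        PV=CF/(1+0.085)^t    t·PV
  1        60.00        55.2995        55.2995
  2        60.00        50.9673       101.9346
  3        60.00        46.9745       140.9235
  4        60.00        43.2945       173.1778
  5     1,060.00       704.9481     3,524.7407
  Σ                    901.4839     3,996.0762
Price P = Σ PV = 901.4839.
Macaulay duration = Σ(t·PV) / P = 3,996.0762 / 901.4839 = 4.43278 years.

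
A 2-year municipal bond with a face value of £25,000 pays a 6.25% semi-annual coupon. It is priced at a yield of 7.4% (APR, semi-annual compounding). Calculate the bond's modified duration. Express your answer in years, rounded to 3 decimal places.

Periodic yield y = 0.037. First find Macaulay duration:
  t   CF        PV=CF/(1+0.037)^t    t·PV
  1       781.25       753.3751       753.3751
  2       781.25       726.4948     1,452.9896
  3       781.25       700.5736     2,101.7208
  4    25,781.25    22,294.0487    89,176.1946
  Σ                 24,474.4922    93,484.2801
P = 24,474.4922; Macaulay duration = 93,484.2801 / 24,474.4922 = 3.81966 half-year periods = 1.90983 years.
Modified duration = D_Mac / (1 + y) = 1.90983 / 1.037 = 1.84169 years.

1.842 years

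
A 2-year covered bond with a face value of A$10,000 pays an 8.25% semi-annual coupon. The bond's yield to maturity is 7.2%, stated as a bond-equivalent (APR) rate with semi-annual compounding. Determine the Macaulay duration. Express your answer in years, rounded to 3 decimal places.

1.885 years

Periodic yield y = 0.036. Discount each cash flow and weight by its period:
  t   CF        PV=CF/(1+0.036)^t    t·PV
  1       412.50       398.1660       398.1660
  2       412.50       384.3301       768.6603
  3       412.50       370.9750     1,112.9251
  4    10,412.50     9,038.9086    36,155.6342
  Σ                 10,192.3798    38,435.3856
Price P = Σ PV = 10,192.3798.
Macaulay duration = Σ(t·PV) / P = 38,435.3856 / 10,192.3798 = 3.77099 half-year periods.
In years: 3.77099 / 2 = 1.88550 years.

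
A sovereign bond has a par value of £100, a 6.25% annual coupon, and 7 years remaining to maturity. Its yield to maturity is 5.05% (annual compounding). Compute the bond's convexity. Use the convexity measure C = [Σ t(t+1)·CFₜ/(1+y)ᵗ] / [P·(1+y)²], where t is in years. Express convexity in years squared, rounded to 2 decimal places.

40.42

With y = 0.0505:
  t   CF        PV=CF/(1+0.0505)^t    t·PV        t(t+1)·PV
  1         6.25         5.9495         5.9495          11.8991
  2         6.25         5.6635        11.3271          33.9812
  3         6.25         5.3913        16.1738          64.6954
  4         6.25         5.1321        20.5284         102.6422
  5         6.25         4.8854        24.4270         146.5619
  6         6.25         4.6505        27.9033         195.3228
  7       106.25        75.2587       526.8107       4,214.4855
  Σ                    106.9311       633.1198       4,769.5881
P = 106.9311.
Convexity = Σ t(t+1)·PV / [P·(1+y)²] = 4,769.5881 / (106.9311 × 1.103550) = 40.41893.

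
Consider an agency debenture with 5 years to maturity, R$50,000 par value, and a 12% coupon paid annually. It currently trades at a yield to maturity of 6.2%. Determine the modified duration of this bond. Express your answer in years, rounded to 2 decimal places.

3.90 years

Periodic yield y = 0.062. First find Macaulay duration:
  t   CF        PV=CF/(1+0.062)^t    t·PV
  1     6,000.00     5,649.7175     5,649.7175
  2     6,000.00     5,319.8847    10,639.7693
  3     6,000.00     5,009.3076    15,027.9228
  4     6,000.00     4,716.8621    18,867.4486
  5    56,000.00    41,453.9046   207,269.5228
  Σ                 62,149.6765   257,454.3810
P = 62,149.6765; Macaulay duration = 257,454.3810 / 62,149.6765 = 4.14249 years.
Modified duration = D_Mac / (1 + y) = 4.14249 / 1.062 = 3.90065 years.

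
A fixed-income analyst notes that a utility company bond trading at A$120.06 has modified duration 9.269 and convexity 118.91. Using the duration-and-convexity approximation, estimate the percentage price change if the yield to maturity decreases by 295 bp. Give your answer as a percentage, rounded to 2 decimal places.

Duration effect: -D_mod·Δy = -9.269 × (-0.0295) = +0.2734355
Convexity effect: ½·C·(Δy)² = 0.5 × 118.91 × (-0.0295)² = +0.05174071375
ΔP/P ≈ +0.2734355 + 0.05174071375 = +0.32517621375
= +32.517621375%.

+32.52%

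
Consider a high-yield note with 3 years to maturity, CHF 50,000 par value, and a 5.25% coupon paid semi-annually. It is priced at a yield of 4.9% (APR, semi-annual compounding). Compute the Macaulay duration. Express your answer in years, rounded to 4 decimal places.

2.8156 years

Periodic yield y = 0.0245. Discount each cash flow and weight by its period:
  t   CF        PV=CF/(1+0.0245)^t    t·PV
  1     1,312.50     1,281.1127     1,281.1127
  2     1,312.50     1,250.4761     2,500.9521
  3     1,312.50     1,220.5721     3,661.7162
  4     1,312.50     1,191.3832     4,765.5327
  5     1,312.50     1,162.8923     5,814.4615
  6    51,312.50    44,376.3316   266,257.9895
  Σ                 50,482.7679   284,281.7648
Price P = Σ PV = 50,482.7679.
Macaulay duration = Σ(t·PV) / P = 284,281.7648 / 50,482.7679 = 5.63126 half-year periods.
In years: 5.63126 / 2 = 2.81563 years.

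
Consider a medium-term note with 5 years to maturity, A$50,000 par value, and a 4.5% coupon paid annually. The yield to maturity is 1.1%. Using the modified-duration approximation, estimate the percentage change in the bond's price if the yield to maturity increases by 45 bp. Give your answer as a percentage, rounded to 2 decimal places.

-2.06%

Periodic yield y = 0.011. Modified duration first:
  t   CF        PV=CF/(1+0.011)^t    t·PV
  1     2,250.00     2,225.5193     2,225.5193
  2     2,250.00     2,201.3049     4,402.6099
  3     2,250.00     2,177.3540     6,532.0621
  4     2,250.00     2,153.6637     8,614.6550
  5    52,250.00    49,468.7022   247,343.5110
  Σ                 58,226.5442   269,118.3572
P = 58,226.5442; D_Mac = 4.62192 yrs; D_mod = 4.62192/(1+0.011) = 4.57163 yrs.
ΔP/P ≈ -D_mod · Δy = -4.57163 × (+0.0045) = -0.020572 = -2.0572%.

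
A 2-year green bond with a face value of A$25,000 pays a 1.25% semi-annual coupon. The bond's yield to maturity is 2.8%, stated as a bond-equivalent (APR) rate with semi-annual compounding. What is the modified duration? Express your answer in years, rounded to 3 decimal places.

Periodic yield y = 0.014. First find Macaulay duration:
  t   CF        PV=CF/(1+0.014)^t    t·PV
  1       156.25       154.0927       154.0927
  2       156.25       151.9652       303.9304
  3       156.25       149.8671       449.6012
  4    25,156.25    23,795.4588    95,181.8350
  Σ                 24,251.3837    96,089.4593
P = 24,251.3837; Macaulay duration = 96,089.4593 / 24,251.3837 = 3.96223 half-year periods = 1.98111 years.
Modified duration = D_Mac / (1 + y) = 1.98111 / 1.014 = 1.95376 years.

1.954 years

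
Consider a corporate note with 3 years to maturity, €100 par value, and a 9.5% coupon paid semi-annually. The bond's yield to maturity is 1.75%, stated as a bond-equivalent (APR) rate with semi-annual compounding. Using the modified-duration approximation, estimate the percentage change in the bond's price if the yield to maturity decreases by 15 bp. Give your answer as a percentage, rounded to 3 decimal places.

Periodic yield y = 0.00875. Modified duration first:
  t   CF        PV=CF/(1+0.00875)^t    t·PV
  1         4.75         4.7088         4.7088
  2         4.75         4.6680         9.3359
  3         4.75         4.6275        13.8824
  4         4.75         4.5873        18.3493
  5         4.75         4.5475        22.7377
  6       104.75        99.4152       596.4911
  Σ                    122.5543       665.5052
P = 122.5543; D_Mac = 5.43029 half-year periods = 2.71515 yrs; D_mod = 2.71515/(1+0.00875) = 2.69159 yrs.
ΔP/P ≈ -D_mod · Δy = -2.69159 × (-0.0015) = +0.004037 = +0.4037%.

+0.404%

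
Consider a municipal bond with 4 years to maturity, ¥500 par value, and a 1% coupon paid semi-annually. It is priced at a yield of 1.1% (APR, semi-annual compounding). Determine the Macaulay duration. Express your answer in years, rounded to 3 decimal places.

Periodic yield y = 0.0055. Discount each cash flow and weight by its period:
  t   CF        PV=CF/(1+0.0055)^t    t·PV
  1         2.50         2.4863         2.4863
  2         2.50         2.4727         4.9455
  3         2.50         2.4592         7.3776
  4         2.50         2.4457         9.7830
  5         2.50         2.4324        12.1618
  6         2.50         2.4191        14.5144
  7         2.50         2.4058        16.8408
  8       502.50       480.9273     3,847.4187
  Σ                    498.0486     3,915.5282
Price P = Σ PV = 498.0486.
Macaulay duration = Σ(t·PV) / P = 3,915.5282 / 498.0486 = 7.86174 half-year periods.
In years: 7.86174 / 2 = 3.93087 years.

3.931 years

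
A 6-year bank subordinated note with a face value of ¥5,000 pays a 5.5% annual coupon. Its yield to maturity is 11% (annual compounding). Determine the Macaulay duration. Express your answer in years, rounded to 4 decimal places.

5.1502 years

Periodic yield y = 0.11. Discount each cash flow and weight by its year:
  t   CF        PV=CF/(1+0.11)^t    t·PV
  1       275.00       247.7477       247.7477
  2       275.00       223.1962       446.3923
  3       275.00       201.0776       603.2329
  4       275.00       181.1510       724.6041
  5       275.00       163.1991       815.9956
  6     5,275.00     2,820.2304    16,921.3825
  Σ                  3,836.6021    19,759.3551
Price P = Σ PV = 3,836.6021.
Macaulay duration = Σ(t·PV) / P = 19,759.3551 / 3,836.6021 = 5.15022 years.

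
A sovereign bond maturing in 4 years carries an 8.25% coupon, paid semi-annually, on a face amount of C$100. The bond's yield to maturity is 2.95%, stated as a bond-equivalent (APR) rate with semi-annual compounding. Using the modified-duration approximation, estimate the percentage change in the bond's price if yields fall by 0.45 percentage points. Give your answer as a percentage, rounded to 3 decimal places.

Periodic yield y = 0.01475. Modified duration first:
  t   CF        PV=CF/(1+0.01475)^t    t·PV
  1        4.125         4.0650         4.0650
  2        4.125         4.0060         8.0119
  3        4.125         3.9477        11.8432
  4        4.125         3.8903        15.5614
  5        4.125         3.8338        19.1690
  6        4.125         3.7781        22.6684
  7        4.125         3.7231        26.0620
  8      104.125        92.6153       740.9221
  Σ                    119.8593       848.3030
P = 119.8593; D_Mac = 7.07749 half-year periods = 3.53874 yrs; D_mod = 3.53874/(1+0.01475) = 3.48731 yrs.
ΔP/P ≈ -D_mod · Δy = -3.48731 × (-0.0045) = +0.015693 = +1.5693%.

+1.569%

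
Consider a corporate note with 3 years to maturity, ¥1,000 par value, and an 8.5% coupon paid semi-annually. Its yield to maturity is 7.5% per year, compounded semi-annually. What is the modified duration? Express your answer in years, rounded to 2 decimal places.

2.62 years

Periodic yield y = 0.0375. First find Macaulay duration:
  t   CF        PV=CF/(1+0.0375)^t    t·PV
  1        42.50        40.9639        40.9639
  2        42.50        39.4832        78.9665
  3        42.50        38.0561       114.1684
  4        42.50        36.6806       146.7224
  5        42.50        35.3548       176.7740
  6     1,042.50       835.8867     5,015.3204
  Σ                  1,026.4254     5,572.9155
P = 1,026.4254; Macaulay duration = 5,572.9155 / 1,026.4254 = 5.42944 half-year periods = 2.71472 years.
Modified duration = D_Mac / (1 + y) = 2.71472 / 1.0375 = 2.61660 years.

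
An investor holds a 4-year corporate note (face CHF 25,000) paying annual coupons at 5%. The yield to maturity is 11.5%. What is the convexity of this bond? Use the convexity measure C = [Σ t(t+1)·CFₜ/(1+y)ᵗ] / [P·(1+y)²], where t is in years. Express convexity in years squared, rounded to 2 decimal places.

14.42

With y = 0.115:
  t   CF        PV=CF/(1+0.115)^t    t·PV        t(t+1)·PV
  1     1,250.00     1,121.0762     1,121.0762       2,242.1525
  2     1,250.00     1,005.4495     2,010.8991       6,032.6972
  3     1,250.00       901.7485     2,705.2454      10,820.9816
  4    26,250.00    16,983.6033    67,934.4134     339,672.0669
  Σ                 20,011.8776    73,771.6341     358,767.8981
P = 20,011.8776.
Convexity = Σ t(t+1)·PV / [P·(1+y)²] = 358,767.8981 / (20,011.8776 × 1.243225) = 14.42036.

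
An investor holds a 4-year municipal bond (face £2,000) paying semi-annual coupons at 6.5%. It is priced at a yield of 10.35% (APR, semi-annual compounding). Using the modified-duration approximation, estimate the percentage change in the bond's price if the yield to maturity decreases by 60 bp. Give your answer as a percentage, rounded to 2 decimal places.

+2.03%

Periodic yield y = 0.05175. Modified duration first:
  t   CF        PV=CF/(1+0.05175)^t    t·PV
  1        65.00        61.8018        61.8018
  2        65.00        58.7609       117.5218
  3        65.00        55.8696       167.6089
  4        65.00        53.1206       212.4825
  5        65.00        50.5069       252.5345
  6        65.00        48.0218       288.1307
  7        65.00        45.6589       319.6125
  8     2,065.00     1,379.1766    11,033.4131
  Σ                  1,752.9172    12,453.1057
P = 1,752.9172; D_Mac = 7.10422 half-year periods = 3.55211 yrs; D_mod = 3.55211/(1+0.05175) = 3.37733 yrs.
ΔP/P ≈ -D_mod · Δy = -3.37733 × (-0.006) = +0.020264 = +2.0264%.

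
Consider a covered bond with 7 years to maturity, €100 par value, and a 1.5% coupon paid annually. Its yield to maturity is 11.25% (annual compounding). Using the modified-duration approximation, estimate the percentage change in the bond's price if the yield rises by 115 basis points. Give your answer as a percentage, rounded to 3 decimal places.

-6.780%

Periodic yield y = 0.1125. Modified duration first:
  t   CF        PV=CF/(1+0.1125)^t    t·PV
  1         1.50         1.3483         1.3483
  2         1.50         1.2120         2.4239
  3         1.50         1.0894         3.2682
  4         1.50         0.9792         3.9170
  5         1.50         0.8802         4.4011
  6         1.50         0.7912         4.7473
  7       101.50        48.1245       336.8712
  Σ                     54.4248       356.9771
P = 54.4248; D_Mac = 6.55908 yrs; D_mod = 6.55908/(1+0.1125) = 5.89581 yrs.
ΔP/P ≈ -D_mod · Δy = -5.89581 × (+0.0115) = -0.067802 = -6.7802%.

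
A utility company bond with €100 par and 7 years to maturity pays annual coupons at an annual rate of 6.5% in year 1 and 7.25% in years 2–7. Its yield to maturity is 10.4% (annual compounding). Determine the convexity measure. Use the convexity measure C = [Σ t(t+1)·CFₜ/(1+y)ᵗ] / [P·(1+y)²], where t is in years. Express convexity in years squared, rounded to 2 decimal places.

34.26

With y = 0.104:
  t   CF        PV=CF/(1+0.104)^t    t·PV        t(t+1)·PV
  1         6.50         5.8877         5.8877          11.7754
  2         7.25         5.9484        11.8968          35.6904
  3         7.25         5.3880        16.1641          64.6565
  4         7.25         4.8805        19.5219          97.6094
  5         7.25         4.4207        22.1036         132.6215
  6         7.25         4.0043        24.0256         168.1794
  7       107.25        53.6554       375.5881       3,004.7048
  Σ                     84.1850       475.1878       3,515.2374
P = 84.1850.
Convexity = Σ t(t+1)·PV / [P·(1+y)²] = 3,515.2374 / (84.1850 × 1.218816) = 34.25955.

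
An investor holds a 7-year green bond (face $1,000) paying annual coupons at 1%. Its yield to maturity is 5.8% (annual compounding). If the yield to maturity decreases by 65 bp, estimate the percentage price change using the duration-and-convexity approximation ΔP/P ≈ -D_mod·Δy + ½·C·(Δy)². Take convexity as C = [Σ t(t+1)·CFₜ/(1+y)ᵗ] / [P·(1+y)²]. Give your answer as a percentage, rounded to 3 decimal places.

+4.249%

With y = 0.058:
  t   CF        PV=CF/(1+0.058)^t    t·PV        t(t+1)·PV
  1        10.00         9.4518         9.4518          18.9036
  2        10.00         8.9336        17.8673          53.6019
  3        10.00         8.4439        25.3317         101.3268
  4        10.00         7.9810        31.9240         159.6200
  5        10.00         7.5435        37.7174         226.3044
  6        10.00         7.1299        42.7797         299.4576
  7     1,010.00       680.6466     4,764.5264      38,116.2114
  Σ                    730.1304     4,929.5983      38,975.4256
P = 730.1304; D_Mac = 6.75167 yrs; D_mod = 6.38154 yrs; C = 47.68910.
Duration effect: -6.38154 × (-0.0065) = +0.041480
Convexity effect: 0.5 × 47.68910 × (-0.0065)² = +0.0010074
ΔP/P ≈ +0.041480 + 0.0010074 = +0.042487 = +4.2487%.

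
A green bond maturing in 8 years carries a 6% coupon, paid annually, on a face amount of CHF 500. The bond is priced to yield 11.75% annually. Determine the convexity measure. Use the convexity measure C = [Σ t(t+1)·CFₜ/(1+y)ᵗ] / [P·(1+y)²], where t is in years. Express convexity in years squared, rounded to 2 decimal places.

With y = 0.1175:
  t   CF        PV=CF/(1+0.1175)^t    t·PV        t(t+1)·PV
  1        30.00        26.8456        26.8456          53.6913
  2        30.00        24.0229        48.0459         144.1377
  3        30.00        21.4970        64.4911         257.9645
  4        30.00        19.2367        76.9469         384.7345
  5        30.00        17.2141        86.0704         516.4221
  6        30.00        15.4041        92.4245         646.9718
  7        30.00        13.7844        96.4909         771.9276
  8       530.00       217.9193     1,743.3541      15,690.1867
  Σ                    355.9242     2,234.6695      18,466.0361
P = 355.9242.
Convexity = Σ t(t+1)·PV / [P·(1+y)²] = 18,466.0361 / (355.9242 × 1.248806) = 41.54523.

41.55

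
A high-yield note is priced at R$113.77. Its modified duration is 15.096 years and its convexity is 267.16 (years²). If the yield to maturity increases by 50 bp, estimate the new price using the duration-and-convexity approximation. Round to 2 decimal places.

R$105.56

Duration effect: -D_mod·Δy = -15.096 × (+0.005) = -0.075480
Convexity effect: ½·C·(Δy)² = 0.5 × 267.16 × (0.005)² = +0.0033395
ΔP/P ≈ -0.075480 + 0.0033395 = -0.0721405
New price ≈ 113.77 × (1 - 0.0721405) = 105.562575315.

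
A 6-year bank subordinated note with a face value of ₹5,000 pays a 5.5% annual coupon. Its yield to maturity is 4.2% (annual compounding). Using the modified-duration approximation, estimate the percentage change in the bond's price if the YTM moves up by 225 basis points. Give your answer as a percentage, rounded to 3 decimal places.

-11.438%

Periodic yield y = 0.042. Modified duration first:
  t   CF        PV=CF/(1+0.042)^t    t·PV
  1       275.00       263.9155       263.9155
  2       275.00       253.2779       506.5558
  3       275.00       243.0690       729.2069
  4       275.00       233.2716       933.0863
  5       275.00       223.8691     1,119.3454
  6     5,275.00     4,121.1284    24,726.7706
  Σ                  5,338.5315    28,278.8805
P = 5,338.5315; D_Mac = 5.29713 yrs; D_mod = 5.29713/(1+0.042) = 5.08362 yrs.
ΔP/P ≈ -D_mod · Δy = -5.08362 × (+0.0225) = -0.114381 = -11.4381%.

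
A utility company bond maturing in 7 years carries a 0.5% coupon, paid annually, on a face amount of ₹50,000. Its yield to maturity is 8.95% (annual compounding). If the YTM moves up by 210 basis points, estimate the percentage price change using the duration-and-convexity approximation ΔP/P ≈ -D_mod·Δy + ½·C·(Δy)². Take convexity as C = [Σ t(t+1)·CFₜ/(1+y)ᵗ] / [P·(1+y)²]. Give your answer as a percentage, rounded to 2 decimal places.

With y = 0.0895:
  t   CF        PV=CF/(1+0.0895)^t    t·PV        t(t+1)·PV
  1       250.00       229.4631       229.4631         458.9261
  2       250.00       210.6132       421.2264       1,263.6791
  3       250.00       193.3118       579.9353       2,319.7413
  4       250.00       177.4316       709.7266       3,548.6328
  5       250.00       162.8560       814.2801       4,885.6808
  6       250.00       149.4778       896.8666       6,278.0662
  7    50,250.00    27,576.8987   193,038.2910   1,544,306.3280
  Σ                 28,700.0522   196,689.7890   1,563,061.0543
P = 28,700.0522; D_Mac = 6.85329 yrs; D_mod = 6.29031 yrs; C = 45.88162.
Duration effect: -6.29031 × (+0.021) = -0.132096
Convexity effect: 0.5 × 45.88162 × (0.021)² = +0.0101169
ΔP/P ≈ -0.132096 + 0.0101169 = -0.121980 = -12.1980%.

-12.20%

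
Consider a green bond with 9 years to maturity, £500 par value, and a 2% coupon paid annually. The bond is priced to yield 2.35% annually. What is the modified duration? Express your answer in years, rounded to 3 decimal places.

8.123 years

Periodic yield y = 0.0235. First find Macaulay duration:
  t   CF        PV=CF/(1+0.0235)^t    t·PV
  1        10.00         9.7704         9.7704
  2        10.00         9.5461        19.0921
  3        10.00         9.3269        27.9806
  4        10.00         9.1127        36.4509
  5        10.00         8.9035        44.5175
  6        10.00         8.6991        52.1944
  7        10.00         8.4993        59.4954
  8        10.00         8.3042        66.4335
  9       510.00       413.7896     3,724.1062
  Σ                    485.9518     4,040.0411
P = 485.9518; Macaulay duration = 4,040.0411 / 485.9518 = 8.31367 years.
Modified duration = D_Mac / (1 + y) = 8.31367 / 1.0235 = 8.12278 years.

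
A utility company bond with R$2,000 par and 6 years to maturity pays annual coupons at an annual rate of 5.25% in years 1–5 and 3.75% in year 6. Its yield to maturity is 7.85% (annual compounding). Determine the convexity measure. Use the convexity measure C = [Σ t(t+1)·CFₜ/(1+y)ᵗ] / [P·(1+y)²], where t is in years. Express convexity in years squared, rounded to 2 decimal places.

With y = 0.0785:
  t   CF        PV=CF/(1+0.0785)^t    t·PV        t(t+1)·PV
  1       105.00        97.3574        97.3574         194.7149
  2       105.00        90.2712       180.5423         541.6269
  3       105.00        83.7007       251.1020       1,004.4078
  4       105.00        77.6084       310.4336       1,552.1679
  5       105.00        71.9596       359.7978       2,158.7871
  6     2,075.00     1,318.5518     7,911.3110      55,379.1767
  Σ                  1,739.4490     9,110.5441      60,830.8813
P = 1,739.4490.
Convexity = Σ t(t+1)·PV / [P·(1+y)²] = 60,830.8813 / (1,739.4490 × 1.163162) = 30.06575.

30.07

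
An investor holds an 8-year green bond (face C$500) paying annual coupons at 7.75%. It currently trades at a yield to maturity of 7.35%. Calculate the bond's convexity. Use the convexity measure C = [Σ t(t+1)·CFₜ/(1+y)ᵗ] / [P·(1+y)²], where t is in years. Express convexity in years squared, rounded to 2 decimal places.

44.81

With y = 0.0735:
  t   CF        PV=CF/(1+0.0735)^t    t·PV        t(t+1)·PV
  1        38.75        36.0969        36.0969          72.1938
  2        38.75        33.6254        67.2508         201.7525
  3        38.75        31.3232        93.9695         375.8779
  4        38.75        29.1785       116.7141         583.5707
  5        38.75        27.1808       135.9038         815.4226
  6        38.75        25.3198       151.9185       1,063.4295
  7        38.75        23.5862       165.1032       1,320.8253
  8       538.75       305.4716     2,443.7731      21,993.9579
  Σ                    511.7823     3,210.7299      26,427.0302
P = 511.7823.
Convexity = Σ t(t+1)·PV / [P·(1+y)²] = 26,427.0302 / (511.7823 × 1.152402) = 44.80836.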